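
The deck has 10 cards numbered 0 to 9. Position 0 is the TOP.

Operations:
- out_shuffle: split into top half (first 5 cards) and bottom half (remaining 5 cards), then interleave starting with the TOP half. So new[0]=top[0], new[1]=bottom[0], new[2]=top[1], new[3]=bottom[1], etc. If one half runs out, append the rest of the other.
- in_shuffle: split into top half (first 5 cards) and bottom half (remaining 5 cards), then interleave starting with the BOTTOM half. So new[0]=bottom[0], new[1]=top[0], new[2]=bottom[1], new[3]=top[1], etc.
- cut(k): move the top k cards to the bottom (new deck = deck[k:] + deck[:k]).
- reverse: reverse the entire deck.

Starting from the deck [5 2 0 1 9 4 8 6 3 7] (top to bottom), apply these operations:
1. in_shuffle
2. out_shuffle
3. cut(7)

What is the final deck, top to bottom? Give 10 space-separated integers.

After op 1 (in_shuffle): [4 5 8 2 6 0 3 1 7 9]
After op 2 (out_shuffle): [4 0 5 3 8 1 2 7 6 9]
After op 3 (cut(7)): [7 6 9 4 0 5 3 8 1 2]

Answer: 7 6 9 4 0 5 3 8 1 2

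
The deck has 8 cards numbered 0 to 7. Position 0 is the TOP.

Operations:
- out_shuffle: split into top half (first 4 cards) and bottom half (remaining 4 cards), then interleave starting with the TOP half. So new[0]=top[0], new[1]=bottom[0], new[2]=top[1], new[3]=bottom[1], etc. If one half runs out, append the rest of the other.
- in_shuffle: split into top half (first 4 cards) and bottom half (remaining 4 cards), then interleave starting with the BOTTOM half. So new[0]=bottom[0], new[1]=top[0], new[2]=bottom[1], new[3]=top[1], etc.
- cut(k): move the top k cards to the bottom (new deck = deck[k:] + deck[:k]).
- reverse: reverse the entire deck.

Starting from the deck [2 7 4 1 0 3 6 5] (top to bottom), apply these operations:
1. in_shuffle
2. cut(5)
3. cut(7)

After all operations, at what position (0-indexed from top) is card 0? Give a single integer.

Answer: 4

Derivation:
After op 1 (in_shuffle): [0 2 3 7 6 4 5 1]
After op 2 (cut(5)): [4 5 1 0 2 3 7 6]
After op 3 (cut(7)): [6 4 5 1 0 2 3 7]
Card 0 is at position 4.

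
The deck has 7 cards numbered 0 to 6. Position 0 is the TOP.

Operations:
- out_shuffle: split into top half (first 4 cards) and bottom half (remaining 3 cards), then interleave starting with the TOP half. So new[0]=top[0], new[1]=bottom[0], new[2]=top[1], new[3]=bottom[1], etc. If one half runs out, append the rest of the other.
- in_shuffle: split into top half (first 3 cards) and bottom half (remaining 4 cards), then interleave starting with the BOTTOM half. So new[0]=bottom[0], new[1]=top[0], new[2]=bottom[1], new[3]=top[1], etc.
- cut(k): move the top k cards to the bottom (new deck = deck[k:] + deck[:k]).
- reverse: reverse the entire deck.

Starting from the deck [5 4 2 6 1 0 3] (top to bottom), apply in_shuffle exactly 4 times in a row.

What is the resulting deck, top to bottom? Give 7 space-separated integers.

After op 1 (in_shuffle): [6 5 1 4 0 2 3]
After op 2 (in_shuffle): [4 6 0 5 2 1 3]
After op 3 (in_shuffle): [5 4 2 6 1 0 3]
After op 4 (in_shuffle): [6 5 1 4 0 2 3]

Answer: 6 5 1 4 0 2 3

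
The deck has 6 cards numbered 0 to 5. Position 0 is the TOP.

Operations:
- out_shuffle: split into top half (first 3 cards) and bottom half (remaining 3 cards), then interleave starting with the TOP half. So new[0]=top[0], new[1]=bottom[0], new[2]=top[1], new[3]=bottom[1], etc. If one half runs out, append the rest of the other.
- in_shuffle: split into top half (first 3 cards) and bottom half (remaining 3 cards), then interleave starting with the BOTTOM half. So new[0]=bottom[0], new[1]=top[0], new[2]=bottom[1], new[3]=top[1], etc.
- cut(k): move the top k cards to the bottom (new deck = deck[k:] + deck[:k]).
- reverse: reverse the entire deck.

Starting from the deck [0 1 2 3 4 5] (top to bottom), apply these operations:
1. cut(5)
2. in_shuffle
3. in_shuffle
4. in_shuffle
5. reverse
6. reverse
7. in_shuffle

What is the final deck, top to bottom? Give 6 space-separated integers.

After op 1 (cut(5)): [5 0 1 2 3 4]
After op 2 (in_shuffle): [2 5 3 0 4 1]
After op 3 (in_shuffle): [0 2 4 5 1 3]
After op 4 (in_shuffle): [5 0 1 2 3 4]
After op 5 (reverse): [4 3 2 1 0 5]
After op 6 (reverse): [5 0 1 2 3 4]
After op 7 (in_shuffle): [2 5 3 0 4 1]

Answer: 2 5 3 0 4 1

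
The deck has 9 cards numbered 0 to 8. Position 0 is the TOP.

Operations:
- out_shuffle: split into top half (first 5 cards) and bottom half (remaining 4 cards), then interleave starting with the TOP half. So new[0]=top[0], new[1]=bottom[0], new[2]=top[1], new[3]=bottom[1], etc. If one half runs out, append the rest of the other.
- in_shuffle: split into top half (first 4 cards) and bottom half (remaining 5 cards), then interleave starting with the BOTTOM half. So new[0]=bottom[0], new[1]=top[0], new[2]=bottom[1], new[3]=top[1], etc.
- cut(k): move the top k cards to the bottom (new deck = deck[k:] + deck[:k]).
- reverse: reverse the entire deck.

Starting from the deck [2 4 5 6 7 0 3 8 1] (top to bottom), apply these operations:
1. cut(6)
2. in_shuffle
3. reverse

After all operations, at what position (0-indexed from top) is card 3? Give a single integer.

After op 1 (cut(6)): [3 8 1 2 4 5 6 7 0]
After op 2 (in_shuffle): [4 3 5 8 6 1 7 2 0]
After op 3 (reverse): [0 2 7 1 6 8 5 3 4]
Card 3 is at position 7.

Answer: 7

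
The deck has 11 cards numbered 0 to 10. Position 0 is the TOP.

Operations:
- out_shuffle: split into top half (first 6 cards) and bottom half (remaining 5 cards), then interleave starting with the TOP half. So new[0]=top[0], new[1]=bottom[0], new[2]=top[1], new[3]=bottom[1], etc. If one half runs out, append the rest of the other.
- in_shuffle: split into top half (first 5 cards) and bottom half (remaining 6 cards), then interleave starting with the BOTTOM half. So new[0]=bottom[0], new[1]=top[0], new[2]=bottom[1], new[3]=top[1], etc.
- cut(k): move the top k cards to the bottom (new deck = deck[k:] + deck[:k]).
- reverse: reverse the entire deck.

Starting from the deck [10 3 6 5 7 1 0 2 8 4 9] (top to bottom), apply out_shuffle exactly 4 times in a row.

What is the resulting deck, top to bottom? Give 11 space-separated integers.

After op 1 (out_shuffle): [10 0 3 2 6 8 5 4 7 9 1]
After op 2 (out_shuffle): [10 5 0 4 3 7 2 9 6 1 8]
After op 3 (out_shuffle): [10 2 5 9 0 6 4 1 3 8 7]
After op 4 (out_shuffle): [10 4 2 1 5 3 9 8 0 7 6]

Answer: 10 4 2 1 5 3 9 8 0 7 6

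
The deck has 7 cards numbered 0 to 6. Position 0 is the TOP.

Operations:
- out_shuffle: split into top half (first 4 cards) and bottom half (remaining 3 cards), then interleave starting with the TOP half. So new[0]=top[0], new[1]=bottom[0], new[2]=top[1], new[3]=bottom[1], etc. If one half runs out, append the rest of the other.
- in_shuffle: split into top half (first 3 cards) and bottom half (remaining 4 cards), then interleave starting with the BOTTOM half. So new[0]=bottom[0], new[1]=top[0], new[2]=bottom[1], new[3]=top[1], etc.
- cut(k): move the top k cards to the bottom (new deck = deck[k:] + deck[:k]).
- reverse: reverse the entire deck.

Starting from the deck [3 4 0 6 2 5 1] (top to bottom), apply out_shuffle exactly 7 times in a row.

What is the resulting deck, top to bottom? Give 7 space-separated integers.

Answer: 3 2 4 5 0 1 6

Derivation:
After op 1 (out_shuffle): [3 2 4 5 0 1 6]
After op 2 (out_shuffle): [3 0 2 1 4 6 5]
After op 3 (out_shuffle): [3 4 0 6 2 5 1]
After op 4 (out_shuffle): [3 2 4 5 0 1 6]
After op 5 (out_shuffle): [3 0 2 1 4 6 5]
After op 6 (out_shuffle): [3 4 0 6 2 5 1]
After op 7 (out_shuffle): [3 2 4 5 0 1 6]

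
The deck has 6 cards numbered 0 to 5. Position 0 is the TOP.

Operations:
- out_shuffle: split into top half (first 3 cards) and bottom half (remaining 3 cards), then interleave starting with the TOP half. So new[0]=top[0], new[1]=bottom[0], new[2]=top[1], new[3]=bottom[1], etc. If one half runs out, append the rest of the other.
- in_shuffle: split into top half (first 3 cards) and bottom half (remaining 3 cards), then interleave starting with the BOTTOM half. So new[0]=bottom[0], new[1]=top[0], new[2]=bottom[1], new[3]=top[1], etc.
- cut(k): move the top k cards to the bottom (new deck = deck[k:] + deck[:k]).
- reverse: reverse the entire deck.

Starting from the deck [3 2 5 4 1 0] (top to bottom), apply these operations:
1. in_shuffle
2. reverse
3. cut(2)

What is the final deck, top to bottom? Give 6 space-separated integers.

Answer: 2 1 3 4 5 0

Derivation:
After op 1 (in_shuffle): [4 3 1 2 0 5]
After op 2 (reverse): [5 0 2 1 3 4]
After op 3 (cut(2)): [2 1 3 4 5 0]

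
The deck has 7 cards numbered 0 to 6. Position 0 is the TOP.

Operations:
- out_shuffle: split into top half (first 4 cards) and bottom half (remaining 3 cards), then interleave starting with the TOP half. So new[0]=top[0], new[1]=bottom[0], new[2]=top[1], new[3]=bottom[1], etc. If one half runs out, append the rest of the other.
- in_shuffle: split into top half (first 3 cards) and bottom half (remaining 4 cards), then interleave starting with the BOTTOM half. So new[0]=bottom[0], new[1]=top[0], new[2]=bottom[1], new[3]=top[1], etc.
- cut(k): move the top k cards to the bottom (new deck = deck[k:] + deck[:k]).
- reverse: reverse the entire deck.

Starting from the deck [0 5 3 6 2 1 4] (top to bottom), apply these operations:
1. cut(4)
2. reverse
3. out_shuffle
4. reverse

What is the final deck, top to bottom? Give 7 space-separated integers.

Answer: 0 2 5 1 3 4 6

Derivation:
After op 1 (cut(4)): [2 1 4 0 5 3 6]
After op 2 (reverse): [6 3 5 0 4 1 2]
After op 3 (out_shuffle): [6 4 3 1 5 2 0]
After op 4 (reverse): [0 2 5 1 3 4 6]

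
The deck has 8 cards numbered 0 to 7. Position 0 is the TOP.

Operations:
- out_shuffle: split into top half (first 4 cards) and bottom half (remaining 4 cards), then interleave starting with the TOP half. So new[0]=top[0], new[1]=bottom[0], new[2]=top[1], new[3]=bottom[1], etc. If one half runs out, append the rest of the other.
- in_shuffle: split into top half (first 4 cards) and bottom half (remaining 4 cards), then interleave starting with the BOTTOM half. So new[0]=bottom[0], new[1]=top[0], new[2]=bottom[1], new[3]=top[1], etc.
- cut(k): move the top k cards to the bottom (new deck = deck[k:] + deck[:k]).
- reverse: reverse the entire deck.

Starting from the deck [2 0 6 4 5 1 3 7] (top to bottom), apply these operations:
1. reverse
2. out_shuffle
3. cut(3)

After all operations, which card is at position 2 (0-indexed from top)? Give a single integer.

Answer: 0

Derivation:
After op 1 (reverse): [7 3 1 5 4 6 0 2]
After op 2 (out_shuffle): [7 4 3 6 1 0 5 2]
After op 3 (cut(3)): [6 1 0 5 2 7 4 3]
Position 2: card 0.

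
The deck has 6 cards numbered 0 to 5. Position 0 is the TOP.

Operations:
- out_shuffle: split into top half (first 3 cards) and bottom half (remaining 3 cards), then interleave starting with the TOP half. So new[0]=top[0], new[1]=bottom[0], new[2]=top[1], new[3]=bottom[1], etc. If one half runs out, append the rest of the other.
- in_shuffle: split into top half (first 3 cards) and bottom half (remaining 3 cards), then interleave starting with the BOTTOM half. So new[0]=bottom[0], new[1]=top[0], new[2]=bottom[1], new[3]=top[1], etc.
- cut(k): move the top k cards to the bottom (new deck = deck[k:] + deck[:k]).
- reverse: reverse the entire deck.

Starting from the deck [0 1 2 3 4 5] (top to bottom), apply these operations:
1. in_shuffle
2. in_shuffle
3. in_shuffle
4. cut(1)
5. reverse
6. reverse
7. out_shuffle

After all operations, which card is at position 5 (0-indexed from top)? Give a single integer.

Answer: 0

Derivation:
After op 1 (in_shuffle): [3 0 4 1 5 2]
After op 2 (in_shuffle): [1 3 5 0 2 4]
After op 3 (in_shuffle): [0 1 2 3 4 5]
After op 4 (cut(1)): [1 2 3 4 5 0]
After op 5 (reverse): [0 5 4 3 2 1]
After op 6 (reverse): [1 2 3 4 5 0]
After op 7 (out_shuffle): [1 4 2 5 3 0]
Position 5: card 0.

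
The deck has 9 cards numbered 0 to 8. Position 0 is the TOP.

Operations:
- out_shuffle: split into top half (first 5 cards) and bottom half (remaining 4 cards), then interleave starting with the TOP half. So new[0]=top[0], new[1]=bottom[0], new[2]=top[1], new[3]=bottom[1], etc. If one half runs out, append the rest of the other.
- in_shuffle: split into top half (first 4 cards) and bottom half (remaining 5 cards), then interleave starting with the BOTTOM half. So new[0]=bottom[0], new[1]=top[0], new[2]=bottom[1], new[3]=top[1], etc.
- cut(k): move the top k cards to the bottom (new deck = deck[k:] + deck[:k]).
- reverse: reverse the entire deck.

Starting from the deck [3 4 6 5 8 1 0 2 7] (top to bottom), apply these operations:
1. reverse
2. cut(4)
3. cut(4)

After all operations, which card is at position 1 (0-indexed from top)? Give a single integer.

After op 1 (reverse): [7 2 0 1 8 5 6 4 3]
After op 2 (cut(4)): [8 5 6 4 3 7 2 0 1]
After op 3 (cut(4)): [3 7 2 0 1 8 5 6 4]
Position 1: card 7.

Answer: 7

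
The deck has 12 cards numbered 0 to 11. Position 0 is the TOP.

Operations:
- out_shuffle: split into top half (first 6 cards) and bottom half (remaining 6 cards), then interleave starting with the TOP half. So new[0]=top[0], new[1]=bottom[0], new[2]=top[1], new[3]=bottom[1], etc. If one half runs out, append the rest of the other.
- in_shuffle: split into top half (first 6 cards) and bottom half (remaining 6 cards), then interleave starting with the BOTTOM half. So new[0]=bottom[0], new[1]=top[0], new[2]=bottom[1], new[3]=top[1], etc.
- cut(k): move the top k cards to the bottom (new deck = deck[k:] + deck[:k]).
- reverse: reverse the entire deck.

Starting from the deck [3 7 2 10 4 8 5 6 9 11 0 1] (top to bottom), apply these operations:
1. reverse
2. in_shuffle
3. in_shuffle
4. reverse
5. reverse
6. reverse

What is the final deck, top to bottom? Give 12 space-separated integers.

After op 1 (reverse): [1 0 11 9 6 5 8 4 10 2 7 3]
After op 2 (in_shuffle): [8 1 4 0 10 11 2 9 7 6 3 5]
After op 3 (in_shuffle): [2 8 9 1 7 4 6 0 3 10 5 11]
After op 4 (reverse): [11 5 10 3 0 6 4 7 1 9 8 2]
After op 5 (reverse): [2 8 9 1 7 4 6 0 3 10 5 11]
After op 6 (reverse): [11 5 10 3 0 6 4 7 1 9 8 2]

Answer: 11 5 10 3 0 6 4 7 1 9 8 2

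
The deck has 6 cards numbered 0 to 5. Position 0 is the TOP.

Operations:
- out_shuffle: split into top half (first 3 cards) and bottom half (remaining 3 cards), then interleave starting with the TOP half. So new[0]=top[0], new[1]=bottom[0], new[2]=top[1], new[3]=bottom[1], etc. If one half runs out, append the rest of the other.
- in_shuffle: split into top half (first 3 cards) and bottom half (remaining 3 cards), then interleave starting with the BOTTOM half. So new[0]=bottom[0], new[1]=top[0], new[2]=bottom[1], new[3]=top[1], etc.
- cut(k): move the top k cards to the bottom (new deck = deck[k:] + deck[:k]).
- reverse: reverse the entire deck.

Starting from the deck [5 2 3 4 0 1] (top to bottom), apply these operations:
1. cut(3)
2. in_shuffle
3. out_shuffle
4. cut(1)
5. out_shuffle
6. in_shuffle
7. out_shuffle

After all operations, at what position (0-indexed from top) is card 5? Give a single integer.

After op 1 (cut(3)): [4 0 1 5 2 3]
After op 2 (in_shuffle): [5 4 2 0 3 1]
After op 3 (out_shuffle): [5 0 4 3 2 1]
After op 4 (cut(1)): [0 4 3 2 1 5]
After op 5 (out_shuffle): [0 2 4 1 3 5]
After op 6 (in_shuffle): [1 0 3 2 5 4]
After op 7 (out_shuffle): [1 2 0 5 3 4]
Card 5 is at position 3.

Answer: 3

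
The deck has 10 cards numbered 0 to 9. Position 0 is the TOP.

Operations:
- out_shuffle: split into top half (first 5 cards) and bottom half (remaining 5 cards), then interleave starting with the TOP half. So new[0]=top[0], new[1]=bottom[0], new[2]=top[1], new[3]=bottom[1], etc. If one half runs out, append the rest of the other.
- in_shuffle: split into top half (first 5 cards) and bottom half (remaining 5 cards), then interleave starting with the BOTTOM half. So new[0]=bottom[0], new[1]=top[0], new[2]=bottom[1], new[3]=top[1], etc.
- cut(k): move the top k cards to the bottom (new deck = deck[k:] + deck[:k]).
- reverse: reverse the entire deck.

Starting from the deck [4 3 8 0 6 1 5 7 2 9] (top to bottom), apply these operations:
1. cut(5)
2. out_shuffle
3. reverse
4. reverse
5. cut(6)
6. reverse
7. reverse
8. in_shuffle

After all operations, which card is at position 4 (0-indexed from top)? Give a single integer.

After op 1 (cut(5)): [1 5 7 2 9 4 3 8 0 6]
After op 2 (out_shuffle): [1 4 5 3 7 8 2 0 9 6]
After op 3 (reverse): [6 9 0 2 8 7 3 5 4 1]
After op 4 (reverse): [1 4 5 3 7 8 2 0 9 6]
After op 5 (cut(6)): [2 0 9 6 1 4 5 3 7 8]
After op 6 (reverse): [8 7 3 5 4 1 6 9 0 2]
After op 7 (reverse): [2 0 9 6 1 4 5 3 7 8]
After op 8 (in_shuffle): [4 2 5 0 3 9 7 6 8 1]
Position 4: card 3.

Answer: 3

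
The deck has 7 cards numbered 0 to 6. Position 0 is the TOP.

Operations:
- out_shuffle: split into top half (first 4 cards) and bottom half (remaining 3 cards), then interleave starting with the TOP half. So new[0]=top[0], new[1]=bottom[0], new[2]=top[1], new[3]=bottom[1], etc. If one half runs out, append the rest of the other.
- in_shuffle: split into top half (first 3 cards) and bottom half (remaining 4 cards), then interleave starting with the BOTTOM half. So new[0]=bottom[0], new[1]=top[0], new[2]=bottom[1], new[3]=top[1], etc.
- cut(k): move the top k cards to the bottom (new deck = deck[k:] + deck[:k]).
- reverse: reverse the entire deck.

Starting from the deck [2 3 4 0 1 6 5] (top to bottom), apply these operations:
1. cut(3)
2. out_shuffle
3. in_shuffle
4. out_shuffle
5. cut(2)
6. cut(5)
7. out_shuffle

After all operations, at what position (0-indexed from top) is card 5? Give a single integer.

Answer: 3

Derivation:
After op 1 (cut(3)): [0 1 6 5 2 3 4]
After op 2 (out_shuffle): [0 2 1 3 6 4 5]
After op 3 (in_shuffle): [3 0 6 2 4 1 5]
After op 4 (out_shuffle): [3 4 0 1 6 5 2]
After op 5 (cut(2)): [0 1 6 5 2 3 4]
After op 6 (cut(5)): [3 4 0 1 6 5 2]
After op 7 (out_shuffle): [3 6 4 5 0 2 1]
Card 5 is at position 3.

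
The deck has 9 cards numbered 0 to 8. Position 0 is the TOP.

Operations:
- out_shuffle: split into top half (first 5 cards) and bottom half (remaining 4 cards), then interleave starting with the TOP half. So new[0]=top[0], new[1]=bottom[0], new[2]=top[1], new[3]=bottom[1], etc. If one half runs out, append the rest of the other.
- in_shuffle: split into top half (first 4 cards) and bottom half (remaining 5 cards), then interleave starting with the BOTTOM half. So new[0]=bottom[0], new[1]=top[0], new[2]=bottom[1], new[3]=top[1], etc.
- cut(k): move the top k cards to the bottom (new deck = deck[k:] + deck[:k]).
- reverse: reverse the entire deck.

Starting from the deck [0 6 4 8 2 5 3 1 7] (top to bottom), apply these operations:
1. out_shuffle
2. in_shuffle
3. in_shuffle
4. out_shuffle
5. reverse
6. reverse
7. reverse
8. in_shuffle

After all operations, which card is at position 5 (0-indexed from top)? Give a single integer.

After op 1 (out_shuffle): [0 5 6 3 4 1 8 7 2]
After op 2 (in_shuffle): [4 0 1 5 8 6 7 3 2]
After op 3 (in_shuffle): [8 4 6 0 7 1 3 5 2]
After op 4 (out_shuffle): [8 1 4 3 6 5 0 2 7]
After op 5 (reverse): [7 2 0 5 6 3 4 1 8]
After op 6 (reverse): [8 1 4 3 6 5 0 2 7]
After op 7 (reverse): [7 2 0 5 6 3 4 1 8]
After op 8 (in_shuffle): [6 7 3 2 4 0 1 5 8]
Position 5: card 0.

Answer: 0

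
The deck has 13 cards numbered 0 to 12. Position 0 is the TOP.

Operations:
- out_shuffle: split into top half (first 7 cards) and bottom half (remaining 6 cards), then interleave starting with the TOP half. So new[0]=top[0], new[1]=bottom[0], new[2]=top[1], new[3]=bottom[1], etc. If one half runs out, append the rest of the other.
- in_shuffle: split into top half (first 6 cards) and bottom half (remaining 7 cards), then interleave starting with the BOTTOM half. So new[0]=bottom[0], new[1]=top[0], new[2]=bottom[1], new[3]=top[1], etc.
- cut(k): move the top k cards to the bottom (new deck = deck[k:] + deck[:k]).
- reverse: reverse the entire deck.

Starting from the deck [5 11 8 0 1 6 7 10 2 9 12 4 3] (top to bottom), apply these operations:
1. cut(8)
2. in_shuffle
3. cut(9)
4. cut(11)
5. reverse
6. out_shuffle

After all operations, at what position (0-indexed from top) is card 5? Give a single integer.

After op 1 (cut(8)): [2 9 12 4 3 5 11 8 0 1 6 7 10]
After op 2 (in_shuffle): [11 2 8 9 0 12 1 4 6 3 7 5 10]
After op 3 (cut(9)): [3 7 5 10 11 2 8 9 0 12 1 4 6]
After op 4 (cut(11)): [4 6 3 7 5 10 11 2 8 9 0 12 1]
After op 5 (reverse): [1 12 0 9 8 2 11 10 5 7 3 6 4]
After op 6 (out_shuffle): [1 10 12 5 0 7 9 3 8 6 2 4 11]
Card 5 is at position 3.

Answer: 3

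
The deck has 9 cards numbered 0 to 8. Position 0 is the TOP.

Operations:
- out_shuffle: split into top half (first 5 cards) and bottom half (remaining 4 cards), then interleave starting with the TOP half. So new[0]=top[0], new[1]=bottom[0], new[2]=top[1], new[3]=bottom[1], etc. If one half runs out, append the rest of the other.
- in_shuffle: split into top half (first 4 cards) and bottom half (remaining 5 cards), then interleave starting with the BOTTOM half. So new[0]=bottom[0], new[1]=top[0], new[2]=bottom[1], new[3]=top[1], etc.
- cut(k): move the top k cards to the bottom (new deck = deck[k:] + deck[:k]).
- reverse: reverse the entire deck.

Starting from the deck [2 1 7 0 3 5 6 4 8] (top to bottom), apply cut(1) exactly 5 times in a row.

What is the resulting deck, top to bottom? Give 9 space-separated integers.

Answer: 5 6 4 8 2 1 7 0 3

Derivation:
After op 1 (cut(1)): [1 7 0 3 5 6 4 8 2]
After op 2 (cut(1)): [7 0 3 5 6 4 8 2 1]
After op 3 (cut(1)): [0 3 5 6 4 8 2 1 7]
After op 4 (cut(1)): [3 5 6 4 8 2 1 7 0]
After op 5 (cut(1)): [5 6 4 8 2 1 7 0 3]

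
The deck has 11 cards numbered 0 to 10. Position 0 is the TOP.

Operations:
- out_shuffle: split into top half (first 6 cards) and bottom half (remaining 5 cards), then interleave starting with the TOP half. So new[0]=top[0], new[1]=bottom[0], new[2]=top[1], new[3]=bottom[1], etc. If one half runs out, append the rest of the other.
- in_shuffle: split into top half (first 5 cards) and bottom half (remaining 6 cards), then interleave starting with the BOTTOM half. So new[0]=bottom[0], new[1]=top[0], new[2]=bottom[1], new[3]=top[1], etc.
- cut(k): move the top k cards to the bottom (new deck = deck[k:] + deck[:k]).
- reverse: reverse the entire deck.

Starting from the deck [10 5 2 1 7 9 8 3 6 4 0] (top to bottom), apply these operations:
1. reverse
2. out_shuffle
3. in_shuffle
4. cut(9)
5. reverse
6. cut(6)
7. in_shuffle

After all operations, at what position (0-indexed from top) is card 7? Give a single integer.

Answer: 10

Derivation:
After op 1 (reverse): [0 4 6 3 8 9 7 1 2 5 10]
After op 2 (out_shuffle): [0 7 4 1 6 2 3 5 8 10 9]
After op 3 (in_shuffle): [2 0 3 7 5 4 8 1 10 6 9]
After op 4 (cut(9)): [6 9 2 0 3 7 5 4 8 1 10]
After op 5 (reverse): [10 1 8 4 5 7 3 0 2 9 6]
After op 6 (cut(6)): [3 0 2 9 6 10 1 8 4 5 7]
After op 7 (in_shuffle): [10 3 1 0 8 2 4 9 5 6 7]
Card 7 is at position 10.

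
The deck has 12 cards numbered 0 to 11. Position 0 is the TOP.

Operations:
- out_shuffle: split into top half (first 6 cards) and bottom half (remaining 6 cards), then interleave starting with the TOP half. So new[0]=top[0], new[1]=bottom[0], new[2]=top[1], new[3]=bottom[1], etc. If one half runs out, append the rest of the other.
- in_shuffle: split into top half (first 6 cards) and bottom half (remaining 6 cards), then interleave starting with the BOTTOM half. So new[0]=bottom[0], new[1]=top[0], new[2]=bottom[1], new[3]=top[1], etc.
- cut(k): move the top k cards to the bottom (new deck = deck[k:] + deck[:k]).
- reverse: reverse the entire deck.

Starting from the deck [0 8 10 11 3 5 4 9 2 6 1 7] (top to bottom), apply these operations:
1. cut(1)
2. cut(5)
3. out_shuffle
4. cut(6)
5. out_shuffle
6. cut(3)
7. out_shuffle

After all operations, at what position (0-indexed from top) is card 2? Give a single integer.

Answer: 1

Derivation:
After op 1 (cut(1)): [8 10 11 3 5 4 9 2 6 1 7 0]
After op 2 (cut(5)): [4 9 2 6 1 7 0 8 10 11 3 5]
After op 3 (out_shuffle): [4 0 9 8 2 10 6 11 1 3 7 5]
After op 4 (cut(6)): [6 11 1 3 7 5 4 0 9 8 2 10]
After op 5 (out_shuffle): [6 4 11 0 1 9 3 8 7 2 5 10]
After op 6 (cut(3)): [0 1 9 3 8 7 2 5 10 6 4 11]
After op 7 (out_shuffle): [0 2 1 5 9 10 3 6 8 4 7 11]
Card 2 is at position 1.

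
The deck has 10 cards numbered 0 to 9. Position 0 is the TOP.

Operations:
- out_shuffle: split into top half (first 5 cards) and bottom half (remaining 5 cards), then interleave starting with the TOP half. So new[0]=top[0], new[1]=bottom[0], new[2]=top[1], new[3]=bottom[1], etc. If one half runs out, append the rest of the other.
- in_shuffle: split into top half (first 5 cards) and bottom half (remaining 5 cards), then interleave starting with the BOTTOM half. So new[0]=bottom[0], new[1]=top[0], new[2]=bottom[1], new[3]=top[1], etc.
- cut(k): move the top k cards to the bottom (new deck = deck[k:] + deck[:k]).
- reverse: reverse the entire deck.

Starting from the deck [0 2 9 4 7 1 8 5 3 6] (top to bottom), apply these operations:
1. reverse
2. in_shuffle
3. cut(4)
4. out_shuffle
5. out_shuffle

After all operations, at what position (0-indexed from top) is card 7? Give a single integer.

After op 1 (reverse): [6 3 5 8 1 7 4 9 2 0]
After op 2 (in_shuffle): [7 6 4 3 9 5 2 8 0 1]
After op 3 (cut(4)): [9 5 2 8 0 1 7 6 4 3]
After op 4 (out_shuffle): [9 1 5 7 2 6 8 4 0 3]
After op 5 (out_shuffle): [9 6 1 8 5 4 7 0 2 3]
Card 7 is at position 6.

Answer: 6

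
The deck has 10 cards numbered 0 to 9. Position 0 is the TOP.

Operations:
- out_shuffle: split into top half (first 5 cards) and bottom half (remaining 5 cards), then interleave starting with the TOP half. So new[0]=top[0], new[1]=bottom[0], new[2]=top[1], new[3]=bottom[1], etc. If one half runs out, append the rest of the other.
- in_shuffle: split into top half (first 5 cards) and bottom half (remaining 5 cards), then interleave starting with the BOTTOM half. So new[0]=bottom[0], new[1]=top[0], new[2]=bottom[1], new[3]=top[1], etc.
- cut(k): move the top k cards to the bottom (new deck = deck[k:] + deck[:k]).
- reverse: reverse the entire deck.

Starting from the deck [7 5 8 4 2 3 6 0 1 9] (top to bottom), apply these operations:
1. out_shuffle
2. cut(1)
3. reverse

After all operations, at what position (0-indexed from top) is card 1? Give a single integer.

Answer: 3

Derivation:
After op 1 (out_shuffle): [7 3 5 6 8 0 4 1 2 9]
After op 2 (cut(1)): [3 5 6 8 0 4 1 2 9 7]
After op 3 (reverse): [7 9 2 1 4 0 8 6 5 3]
Card 1 is at position 3.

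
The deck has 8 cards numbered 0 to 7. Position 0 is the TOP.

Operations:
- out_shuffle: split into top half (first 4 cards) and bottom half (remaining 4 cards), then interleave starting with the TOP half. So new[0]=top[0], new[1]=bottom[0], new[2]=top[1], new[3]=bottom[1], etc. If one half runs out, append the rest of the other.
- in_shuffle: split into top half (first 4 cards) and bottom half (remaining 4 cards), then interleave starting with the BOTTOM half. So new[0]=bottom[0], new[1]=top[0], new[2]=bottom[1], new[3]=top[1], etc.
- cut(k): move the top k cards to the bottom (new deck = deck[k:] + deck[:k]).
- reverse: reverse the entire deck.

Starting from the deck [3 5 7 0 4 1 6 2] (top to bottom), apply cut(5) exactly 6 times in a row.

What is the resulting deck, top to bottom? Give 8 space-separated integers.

After op 1 (cut(5)): [1 6 2 3 5 7 0 4]
After op 2 (cut(5)): [7 0 4 1 6 2 3 5]
After op 3 (cut(5)): [2 3 5 7 0 4 1 6]
After op 4 (cut(5)): [4 1 6 2 3 5 7 0]
After op 5 (cut(5)): [5 7 0 4 1 6 2 3]
After op 6 (cut(5)): [6 2 3 5 7 0 4 1]

Answer: 6 2 3 5 7 0 4 1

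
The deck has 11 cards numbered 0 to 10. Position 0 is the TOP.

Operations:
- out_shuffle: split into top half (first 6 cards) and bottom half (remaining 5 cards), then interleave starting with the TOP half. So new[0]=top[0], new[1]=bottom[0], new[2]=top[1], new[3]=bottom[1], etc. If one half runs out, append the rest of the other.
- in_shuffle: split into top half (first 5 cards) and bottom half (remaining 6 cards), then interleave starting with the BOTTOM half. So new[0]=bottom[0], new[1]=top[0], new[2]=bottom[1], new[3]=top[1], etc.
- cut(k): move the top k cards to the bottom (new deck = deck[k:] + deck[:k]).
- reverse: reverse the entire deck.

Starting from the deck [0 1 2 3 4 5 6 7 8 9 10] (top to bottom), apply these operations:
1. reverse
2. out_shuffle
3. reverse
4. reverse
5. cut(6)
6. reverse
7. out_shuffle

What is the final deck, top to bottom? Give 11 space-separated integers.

Answer: 2 5 8 0 3 6 9 1 4 7 10

Derivation:
After op 1 (reverse): [10 9 8 7 6 5 4 3 2 1 0]
After op 2 (out_shuffle): [10 4 9 3 8 2 7 1 6 0 5]
After op 3 (reverse): [5 0 6 1 7 2 8 3 9 4 10]
After op 4 (reverse): [10 4 9 3 8 2 7 1 6 0 5]
After op 5 (cut(6)): [7 1 6 0 5 10 4 9 3 8 2]
After op 6 (reverse): [2 8 3 9 4 10 5 0 6 1 7]
After op 7 (out_shuffle): [2 5 8 0 3 6 9 1 4 7 10]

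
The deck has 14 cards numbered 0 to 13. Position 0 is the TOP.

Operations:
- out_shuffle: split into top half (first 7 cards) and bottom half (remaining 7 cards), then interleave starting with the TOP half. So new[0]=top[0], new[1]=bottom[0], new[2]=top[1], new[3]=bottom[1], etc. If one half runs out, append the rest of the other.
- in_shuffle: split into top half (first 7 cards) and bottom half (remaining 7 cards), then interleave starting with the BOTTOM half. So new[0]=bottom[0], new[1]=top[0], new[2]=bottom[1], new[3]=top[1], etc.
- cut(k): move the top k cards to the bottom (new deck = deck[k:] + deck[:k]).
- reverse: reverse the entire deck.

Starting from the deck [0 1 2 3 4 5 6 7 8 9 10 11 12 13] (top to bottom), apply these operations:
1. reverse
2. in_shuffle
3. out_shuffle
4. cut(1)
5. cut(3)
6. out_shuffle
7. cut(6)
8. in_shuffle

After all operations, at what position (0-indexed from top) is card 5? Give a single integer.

Answer: 2

Derivation:
After op 1 (reverse): [13 12 11 10 9 8 7 6 5 4 3 2 1 0]
After op 2 (in_shuffle): [6 13 5 12 4 11 3 10 2 9 1 8 0 7]
After op 3 (out_shuffle): [6 10 13 2 5 9 12 1 4 8 11 0 3 7]
After op 4 (cut(1)): [10 13 2 5 9 12 1 4 8 11 0 3 7 6]
After op 5 (cut(3)): [5 9 12 1 4 8 11 0 3 7 6 10 13 2]
After op 6 (out_shuffle): [5 0 9 3 12 7 1 6 4 10 8 13 11 2]
After op 7 (cut(6)): [1 6 4 10 8 13 11 2 5 0 9 3 12 7]
After op 8 (in_shuffle): [2 1 5 6 0 4 9 10 3 8 12 13 7 11]
Card 5 is at position 2.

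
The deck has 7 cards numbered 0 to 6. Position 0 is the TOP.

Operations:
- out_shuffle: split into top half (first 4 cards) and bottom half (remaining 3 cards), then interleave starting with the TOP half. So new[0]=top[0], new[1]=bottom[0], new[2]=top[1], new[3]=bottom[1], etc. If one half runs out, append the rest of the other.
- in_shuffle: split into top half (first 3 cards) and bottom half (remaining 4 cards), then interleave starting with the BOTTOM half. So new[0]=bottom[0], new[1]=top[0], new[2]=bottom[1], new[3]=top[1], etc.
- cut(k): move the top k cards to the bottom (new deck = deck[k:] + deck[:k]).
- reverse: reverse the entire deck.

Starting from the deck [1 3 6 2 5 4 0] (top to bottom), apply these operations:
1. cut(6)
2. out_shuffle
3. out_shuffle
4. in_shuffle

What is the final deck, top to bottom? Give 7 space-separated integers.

Answer: 4 0 1 3 6 2 5

Derivation:
After op 1 (cut(6)): [0 1 3 6 2 5 4]
After op 2 (out_shuffle): [0 2 1 5 3 4 6]
After op 3 (out_shuffle): [0 3 2 4 1 6 5]
After op 4 (in_shuffle): [4 0 1 3 6 2 5]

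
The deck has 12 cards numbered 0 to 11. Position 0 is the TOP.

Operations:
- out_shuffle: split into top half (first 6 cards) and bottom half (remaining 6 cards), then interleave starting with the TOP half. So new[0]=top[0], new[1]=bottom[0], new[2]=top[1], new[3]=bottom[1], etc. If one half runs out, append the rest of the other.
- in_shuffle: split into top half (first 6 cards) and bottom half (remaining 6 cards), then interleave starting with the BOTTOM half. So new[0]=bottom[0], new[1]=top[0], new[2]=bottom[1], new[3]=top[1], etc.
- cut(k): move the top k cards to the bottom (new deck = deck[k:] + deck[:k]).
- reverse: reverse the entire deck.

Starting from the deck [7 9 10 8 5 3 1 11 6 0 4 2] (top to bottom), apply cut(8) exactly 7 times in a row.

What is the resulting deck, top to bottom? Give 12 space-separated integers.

After op 1 (cut(8)): [6 0 4 2 7 9 10 8 5 3 1 11]
After op 2 (cut(8)): [5 3 1 11 6 0 4 2 7 9 10 8]
After op 3 (cut(8)): [7 9 10 8 5 3 1 11 6 0 4 2]
After op 4 (cut(8)): [6 0 4 2 7 9 10 8 5 3 1 11]
After op 5 (cut(8)): [5 3 1 11 6 0 4 2 7 9 10 8]
After op 6 (cut(8)): [7 9 10 8 5 3 1 11 6 0 4 2]
After op 7 (cut(8)): [6 0 4 2 7 9 10 8 5 3 1 11]

Answer: 6 0 4 2 7 9 10 8 5 3 1 11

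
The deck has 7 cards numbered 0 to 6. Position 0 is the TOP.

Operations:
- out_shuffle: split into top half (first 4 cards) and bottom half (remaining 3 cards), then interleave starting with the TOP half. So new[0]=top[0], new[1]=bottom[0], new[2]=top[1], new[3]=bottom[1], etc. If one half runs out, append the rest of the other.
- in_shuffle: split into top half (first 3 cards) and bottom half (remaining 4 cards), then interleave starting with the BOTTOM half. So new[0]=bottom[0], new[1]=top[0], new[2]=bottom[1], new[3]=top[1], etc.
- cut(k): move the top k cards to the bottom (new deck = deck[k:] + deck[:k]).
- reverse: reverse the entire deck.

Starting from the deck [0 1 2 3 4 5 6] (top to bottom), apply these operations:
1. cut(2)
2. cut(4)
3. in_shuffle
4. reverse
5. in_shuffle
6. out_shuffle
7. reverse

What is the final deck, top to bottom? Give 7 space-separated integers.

Answer: 1 2 3 4 5 6 0

Derivation:
After op 1 (cut(2)): [2 3 4 5 6 0 1]
After op 2 (cut(4)): [6 0 1 2 3 4 5]
After op 3 (in_shuffle): [2 6 3 0 4 1 5]
After op 4 (reverse): [5 1 4 0 3 6 2]
After op 5 (in_shuffle): [0 5 3 1 6 4 2]
After op 6 (out_shuffle): [0 6 5 4 3 2 1]
After op 7 (reverse): [1 2 3 4 5 6 0]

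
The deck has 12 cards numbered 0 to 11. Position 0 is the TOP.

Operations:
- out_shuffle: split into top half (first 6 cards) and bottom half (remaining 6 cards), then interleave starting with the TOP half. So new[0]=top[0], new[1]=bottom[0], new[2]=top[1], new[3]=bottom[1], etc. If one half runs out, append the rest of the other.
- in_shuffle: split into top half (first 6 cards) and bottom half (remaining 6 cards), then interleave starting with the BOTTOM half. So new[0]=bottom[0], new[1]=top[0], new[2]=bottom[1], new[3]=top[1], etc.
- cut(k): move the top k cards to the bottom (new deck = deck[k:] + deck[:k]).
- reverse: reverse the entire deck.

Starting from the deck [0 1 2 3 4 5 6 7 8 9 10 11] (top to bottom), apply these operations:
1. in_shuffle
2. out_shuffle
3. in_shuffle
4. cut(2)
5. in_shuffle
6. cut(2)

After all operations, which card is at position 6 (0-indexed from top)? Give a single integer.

Answer: 1

Derivation:
After op 1 (in_shuffle): [6 0 7 1 8 2 9 3 10 4 11 5]
After op 2 (out_shuffle): [6 9 0 3 7 10 1 4 8 11 2 5]
After op 3 (in_shuffle): [1 6 4 9 8 0 11 3 2 7 5 10]
After op 4 (cut(2)): [4 9 8 0 11 3 2 7 5 10 1 6]
After op 5 (in_shuffle): [2 4 7 9 5 8 10 0 1 11 6 3]
After op 6 (cut(2)): [7 9 5 8 10 0 1 11 6 3 2 4]
Position 6: card 1.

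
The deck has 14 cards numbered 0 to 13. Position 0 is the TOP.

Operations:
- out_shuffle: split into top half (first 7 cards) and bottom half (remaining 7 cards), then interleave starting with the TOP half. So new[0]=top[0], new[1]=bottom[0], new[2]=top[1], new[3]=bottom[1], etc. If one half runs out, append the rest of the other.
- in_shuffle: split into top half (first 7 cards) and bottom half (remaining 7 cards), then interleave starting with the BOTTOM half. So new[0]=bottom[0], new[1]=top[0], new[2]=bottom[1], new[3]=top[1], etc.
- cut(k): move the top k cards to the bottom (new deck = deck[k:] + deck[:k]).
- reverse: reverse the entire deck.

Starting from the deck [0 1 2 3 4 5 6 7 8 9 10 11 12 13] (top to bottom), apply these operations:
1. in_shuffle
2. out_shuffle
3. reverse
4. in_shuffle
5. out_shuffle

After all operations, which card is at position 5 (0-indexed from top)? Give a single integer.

Answer: 5

Derivation:
After op 1 (in_shuffle): [7 0 8 1 9 2 10 3 11 4 12 5 13 6]
After op 2 (out_shuffle): [7 3 0 11 8 4 1 12 9 5 2 13 10 6]
After op 3 (reverse): [6 10 13 2 5 9 12 1 4 8 11 0 3 7]
After op 4 (in_shuffle): [1 6 4 10 8 13 11 2 0 5 3 9 7 12]
After op 5 (out_shuffle): [1 2 6 0 4 5 10 3 8 9 13 7 11 12]
Position 5: card 5.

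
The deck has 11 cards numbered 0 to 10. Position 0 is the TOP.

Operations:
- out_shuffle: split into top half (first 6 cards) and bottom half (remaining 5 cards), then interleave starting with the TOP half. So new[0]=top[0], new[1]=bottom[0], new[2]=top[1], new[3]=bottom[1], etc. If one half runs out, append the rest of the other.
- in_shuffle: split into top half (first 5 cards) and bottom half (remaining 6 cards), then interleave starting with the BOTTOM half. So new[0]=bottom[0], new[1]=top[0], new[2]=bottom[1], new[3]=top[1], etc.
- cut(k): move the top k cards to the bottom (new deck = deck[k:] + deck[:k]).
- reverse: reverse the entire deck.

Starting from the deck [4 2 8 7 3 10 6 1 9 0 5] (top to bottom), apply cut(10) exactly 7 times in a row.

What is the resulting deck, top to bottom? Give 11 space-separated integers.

After op 1 (cut(10)): [5 4 2 8 7 3 10 6 1 9 0]
After op 2 (cut(10)): [0 5 4 2 8 7 3 10 6 1 9]
After op 3 (cut(10)): [9 0 5 4 2 8 7 3 10 6 1]
After op 4 (cut(10)): [1 9 0 5 4 2 8 7 3 10 6]
After op 5 (cut(10)): [6 1 9 0 5 4 2 8 7 3 10]
After op 6 (cut(10)): [10 6 1 9 0 5 4 2 8 7 3]
After op 7 (cut(10)): [3 10 6 1 9 0 5 4 2 8 7]

Answer: 3 10 6 1 9 0 5 4 2 8 7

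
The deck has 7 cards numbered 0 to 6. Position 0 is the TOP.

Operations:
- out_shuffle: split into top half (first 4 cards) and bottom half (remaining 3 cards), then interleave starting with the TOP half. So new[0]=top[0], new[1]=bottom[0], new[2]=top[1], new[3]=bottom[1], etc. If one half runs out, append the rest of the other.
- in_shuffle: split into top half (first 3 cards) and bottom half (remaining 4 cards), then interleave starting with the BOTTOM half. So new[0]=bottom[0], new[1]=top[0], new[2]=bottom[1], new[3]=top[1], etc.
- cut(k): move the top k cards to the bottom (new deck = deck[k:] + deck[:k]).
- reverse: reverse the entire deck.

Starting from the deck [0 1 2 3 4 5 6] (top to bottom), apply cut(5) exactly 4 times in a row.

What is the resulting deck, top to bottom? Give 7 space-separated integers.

Answer: 6 0 1 2 3 4 5

Derivation:
After op 1 (cut(5)): [5 6 0 1 2 3 4]
After op 2 (cut(5)): [3 4 5 6 0 1 2]
After op 3 (cut(5)): [1 2 3 4 5 6 0]
After op 4 (cut(5)): [6 0 1 2 3 4 5]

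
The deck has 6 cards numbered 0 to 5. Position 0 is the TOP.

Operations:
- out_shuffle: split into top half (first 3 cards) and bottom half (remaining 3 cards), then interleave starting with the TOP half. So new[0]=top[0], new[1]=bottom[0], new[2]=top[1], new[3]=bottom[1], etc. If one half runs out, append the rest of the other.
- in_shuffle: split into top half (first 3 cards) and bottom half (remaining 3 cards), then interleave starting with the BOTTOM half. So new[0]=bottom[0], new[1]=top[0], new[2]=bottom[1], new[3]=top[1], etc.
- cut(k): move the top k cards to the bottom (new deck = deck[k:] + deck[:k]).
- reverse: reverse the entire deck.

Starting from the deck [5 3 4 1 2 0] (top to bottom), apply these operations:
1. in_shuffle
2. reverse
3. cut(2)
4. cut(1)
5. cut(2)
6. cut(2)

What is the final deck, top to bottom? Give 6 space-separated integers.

Answer: 0 3 2 5 1 4

Derivation:
After op 1 (in_shuffle): [1 5 2 3 0 4]
After op 2 (reverse): [4 0 3 2 5 1]
After op 3 (cut(2)): [3 2 5 1 4 0]
After op 4 (cut(1)): [2 5 1 4 0 3]
After op 5 (cut(2)): [1 4 0 3 2 5]
After op 6 (cut(2)): [0 3 2 5 1 4]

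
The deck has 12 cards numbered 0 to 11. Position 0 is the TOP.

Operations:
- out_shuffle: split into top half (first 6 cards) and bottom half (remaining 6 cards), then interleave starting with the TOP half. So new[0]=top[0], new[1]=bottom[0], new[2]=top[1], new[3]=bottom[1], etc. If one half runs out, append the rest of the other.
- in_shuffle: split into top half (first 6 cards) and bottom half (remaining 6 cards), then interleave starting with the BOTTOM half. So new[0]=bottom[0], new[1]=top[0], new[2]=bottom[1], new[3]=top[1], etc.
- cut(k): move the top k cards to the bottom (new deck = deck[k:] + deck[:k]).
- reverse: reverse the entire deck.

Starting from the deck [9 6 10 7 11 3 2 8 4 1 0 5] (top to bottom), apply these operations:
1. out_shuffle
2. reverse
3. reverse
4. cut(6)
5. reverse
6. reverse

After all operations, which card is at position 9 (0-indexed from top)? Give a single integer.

Answer: 8

Derivation:
After op 1 (out_shuffle): [9 2 6 8 10 4 7 1 11 0 3 5]
After op 2 (reverse): [5 3 0 11 1 7 4 10 8 6 2 9]
After op 3 (reverse): [9 2 6 8 10 4 7 1 11 0 3 5]
After op 4 (cut(6)): [7 1 11 0 3 5 9 2 6 8 10 4]
After op 5 (reverse): [4 10 8 6 2 9 5 3 0 11 1 7]
After op 6 (reverse): [7 1 11 0 3 5 9 2 6 8 10 4]
Position 9: card 8.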